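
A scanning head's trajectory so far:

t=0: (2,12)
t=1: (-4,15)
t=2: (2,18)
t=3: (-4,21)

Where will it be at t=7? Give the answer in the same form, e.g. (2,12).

First: cycles through 2, -4 every 2 steps. Step 7 lands at position 1 of the cycle → -4.
Second: linear, +3 per step → 33 at step 7.

(-4,33)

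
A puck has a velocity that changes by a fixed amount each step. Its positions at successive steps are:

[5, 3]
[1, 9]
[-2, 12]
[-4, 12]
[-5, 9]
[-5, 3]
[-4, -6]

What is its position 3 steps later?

Taking differences between consecutive positions: [-4, +6], [-3, +3], [-2, +0], [-1, -3], [+0, -6], [+1, -9]. These grow by [+1, -3] each step.
step 7: [-4, -6] + [+2, -12] → [-2, -18]
step 8: [-2, -18] + [+3, -15] → [1, -33]
step 9: [1, -33] + [+4, -18] → [5, -51]

[5, -51]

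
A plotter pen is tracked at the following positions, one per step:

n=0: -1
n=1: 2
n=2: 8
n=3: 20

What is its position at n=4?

44

The jumps are +3, +6, +12 — a geometric progression with ratio 2.
step 4: 20 + 24 → 44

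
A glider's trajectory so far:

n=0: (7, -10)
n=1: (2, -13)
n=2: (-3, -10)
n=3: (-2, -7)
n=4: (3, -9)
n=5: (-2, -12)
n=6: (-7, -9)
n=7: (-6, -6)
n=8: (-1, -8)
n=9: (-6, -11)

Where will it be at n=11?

The moves between consecutive positions are (-5, -3), (-5, +3), (+1, +3), (+5, -2), (-5, -3), (-5, +3), (+1, +3), (+5, -2), (-5, -3); they repeat the 4-cycle [(-5, -3), (-5, +3), (+1, +3), (+5, -2)].
step 10: apply (-5, +3) → (-11, -8)
step 11: apply (+1, +3) → (-10, -5)

(-10, -5)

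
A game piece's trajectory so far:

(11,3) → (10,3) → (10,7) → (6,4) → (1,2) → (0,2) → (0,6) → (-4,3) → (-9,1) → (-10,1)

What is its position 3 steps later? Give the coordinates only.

Step-to-step displacements: (-1,+0), (+0,+4), (-4,-3), (-5,-2), (-1,+0), (+0,+4), (-4,-3), (-5,-2), (-1,+0) — a repeating cycle of length 4.
step 10: apply (+0,+4) → (-10,5)
step 11: apply (-4,-3) → (-14,2)
step 12: apply (-5,-2) → (-19,0)

(-19,0)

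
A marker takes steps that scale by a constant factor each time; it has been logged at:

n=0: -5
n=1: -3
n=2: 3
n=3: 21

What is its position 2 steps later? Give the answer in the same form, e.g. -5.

Step-to-step displacements: +2, +6, +18; each is 3× the previous.
step 4: 21 + 54 → 75
step 5: 75 + 162 → 237

237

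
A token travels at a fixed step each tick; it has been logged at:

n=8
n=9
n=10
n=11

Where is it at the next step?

Constant displacement of +1 per step.
step 4: 11 + 1 → n=12

n=12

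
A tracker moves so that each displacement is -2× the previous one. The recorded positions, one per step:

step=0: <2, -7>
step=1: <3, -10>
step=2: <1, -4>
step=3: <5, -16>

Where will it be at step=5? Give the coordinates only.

Step-to-step displacements: <+1, -3>, <-2, +6>, <+4, -12>; each is -2× the previous.
step 4: <5, -16> + <-8, +24> → <-3, 8>
step 5: <-3, 8> + <+16, -48> → <13, -40>

<13, -40>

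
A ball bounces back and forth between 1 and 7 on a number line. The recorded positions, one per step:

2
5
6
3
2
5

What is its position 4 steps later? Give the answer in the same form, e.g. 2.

5

The value reflects between 1 and 7, moving 3 per step.
  step 6: 5 → 6
  step 7: 6 → 3
  step 8: 3 → 2
  step 9: 2 → 5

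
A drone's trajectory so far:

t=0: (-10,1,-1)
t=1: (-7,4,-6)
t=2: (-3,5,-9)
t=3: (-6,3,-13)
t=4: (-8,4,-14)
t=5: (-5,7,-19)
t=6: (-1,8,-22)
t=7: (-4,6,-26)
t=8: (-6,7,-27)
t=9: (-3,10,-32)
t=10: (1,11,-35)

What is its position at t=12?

(-4,10,-40)

The moves between consecutive positions are (+3,+3,-5), (+4,+1,-3), (-3,-2,-4), (-2,+1,-1), (+3,+3,-5), (+4,+1,-3), (-3,-2,-4), (-2,+1,-1), (+3,+3,-5), (+4,+1,-3); they repeat the 4-cycle [(+3,+3,-5), (+4,+1,-3), (-3,-2,-4), (-2,+1,-1)].
step 11: apply (-3,-2,-4) → (-2,9,-39)
step 12: apply (-2,+1,-1) → (-4,10,-40)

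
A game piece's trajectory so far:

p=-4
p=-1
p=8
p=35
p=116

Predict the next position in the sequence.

p=359

Consecutive displacements +3, +9, +27, +81 scale by a factor of 3 each step.
step 5: 116 + 243 → p=359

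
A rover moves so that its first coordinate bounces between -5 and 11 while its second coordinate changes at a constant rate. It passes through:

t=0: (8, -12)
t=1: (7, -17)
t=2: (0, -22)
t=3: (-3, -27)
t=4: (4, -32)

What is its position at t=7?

The first coordinate travels 7 per step and bounces off the walls at -5 and 11.
  step 5: 4 → 11
  step 6: 11 → 4
  step 7: 4 → -3
The second coordinate changes by -5 each step: at step 7 it is -47.

(-3, -47)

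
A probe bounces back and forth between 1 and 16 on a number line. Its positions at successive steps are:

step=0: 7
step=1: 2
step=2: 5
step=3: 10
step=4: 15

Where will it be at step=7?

The value reflects between 1 and 16, moving 5 per step.
  step 5: 15 → 12
  step 6: 12 → 7
  step 7: 7 → 2

2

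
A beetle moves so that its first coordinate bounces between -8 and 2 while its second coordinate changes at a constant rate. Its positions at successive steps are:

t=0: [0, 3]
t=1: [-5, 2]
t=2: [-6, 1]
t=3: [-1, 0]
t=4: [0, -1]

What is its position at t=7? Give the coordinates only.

[-1, -4]

The first coordinate travels 5 per step and bounces off the walls at -8 and 2.
  step 5: 0 → -5
  step 6: -5 → -6
  step 7: -6 → -1
The second coordinate changes by -1 each step: at step 7 it is -4.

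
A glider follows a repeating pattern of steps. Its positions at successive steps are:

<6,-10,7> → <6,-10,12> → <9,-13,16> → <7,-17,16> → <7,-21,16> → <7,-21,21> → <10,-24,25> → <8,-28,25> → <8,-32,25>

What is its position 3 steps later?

<9,-39,34>

The moves between consecutive positions are <+0,+0,+5>, <+3,-3,+4>, <-2,-4,+0>, <+0,-4,+0>, <+0,+0,+5>, <+3,-3,+4>, <-2,-4,+0>, <+0,-4,+0>; they repeat the 4-cycle [<+0,+0,+5>, <+3,-3,+4>, <-2,-4,+0>, <+0,-4,+0>].
step 9: apply <+0,+0,+5> → <8,-32,30>
step 10: apply <+3,-3,+4> → <11,-35,34>
step 11: apply <-2,-4,+0> → <9,-39,34>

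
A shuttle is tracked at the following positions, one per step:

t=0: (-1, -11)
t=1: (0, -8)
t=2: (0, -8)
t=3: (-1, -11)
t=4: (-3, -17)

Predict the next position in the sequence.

(-6, -26)

Successive displacements: (+1, +3), (+0, +0), (-1, -3), (-2, -6) — each changes by (-1, -3).
step 5: (-3, -17) + (-3, -9) → (-6, -26)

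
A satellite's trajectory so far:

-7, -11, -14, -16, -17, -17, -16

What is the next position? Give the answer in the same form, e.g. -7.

Successive displacements: -4, -3, -2, -1, +0, +1 — each changes by +1.
step 7: -16 + 2 → -14

-14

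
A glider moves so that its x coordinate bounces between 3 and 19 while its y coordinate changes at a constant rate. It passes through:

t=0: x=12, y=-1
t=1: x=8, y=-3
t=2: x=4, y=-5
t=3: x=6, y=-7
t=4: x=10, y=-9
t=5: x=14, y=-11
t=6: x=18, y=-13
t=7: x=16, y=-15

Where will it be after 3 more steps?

x=4, y=-21

The x coordinate travels 4 per step and bounces off the walls at 3 and 19.
  step 8: 16 → 12
  step 9: 12 → 8
  step 10: 8 → 4
The y coordinate changes by -2 each step: at step 10 it is -21.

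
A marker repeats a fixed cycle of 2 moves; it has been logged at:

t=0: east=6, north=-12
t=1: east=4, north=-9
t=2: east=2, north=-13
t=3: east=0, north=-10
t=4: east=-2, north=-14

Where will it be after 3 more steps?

Step-to-step displacements: (-2,+3), (-2,-4), (-2,+3), (-2,-4) — a repeating cycle of length 2.
step 5: apply (-2,+3) → east=-4, north=-11
step 6: apply (-2,-4) → east=-6, north=-15
step 7: apply (-2,+3) → east=-8, north=-12

east=-8, north=-12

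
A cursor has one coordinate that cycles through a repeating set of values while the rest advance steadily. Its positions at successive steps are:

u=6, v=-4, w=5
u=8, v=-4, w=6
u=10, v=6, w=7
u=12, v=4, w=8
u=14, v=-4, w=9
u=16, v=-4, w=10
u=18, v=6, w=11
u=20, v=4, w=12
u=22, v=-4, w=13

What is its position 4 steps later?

u=30, v=-4, w=17

The u coordinate changes by +2 each step, so at step 12 it is 6 + 12·(2) = 30.
The v coordinate repeats the cycle [-4, -4, 6, 4] with period 4; step 12 mod 4 = 0, giving -4.
The w coordinate changes by +1 each step, so at step 12 it is 5 + 12·(1) = 17.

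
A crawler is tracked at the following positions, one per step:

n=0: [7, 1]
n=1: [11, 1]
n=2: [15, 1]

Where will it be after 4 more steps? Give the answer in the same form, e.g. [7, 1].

Constant displacement of [+4, +0] per step.
step 3: [15, 1] + [+4, +0] → [19, 1]
step 4: [19, 1] + [+4, +0] → [23, 1]
step 5: [23, 1] + [+4, +0] → [27, 1]
step 6: [27, 1] + [+4, +0] → [31, 1]

[31, 1]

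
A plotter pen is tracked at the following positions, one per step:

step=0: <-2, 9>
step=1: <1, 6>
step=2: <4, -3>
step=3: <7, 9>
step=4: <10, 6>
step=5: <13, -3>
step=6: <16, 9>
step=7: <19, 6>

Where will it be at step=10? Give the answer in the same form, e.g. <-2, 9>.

<28, 6>

First: linear, +3 per step → 28 at step 10.
Second: cycles through 9, 6, -3 every 3 steps. Step 10 lands at position 1 of the cycle → 6.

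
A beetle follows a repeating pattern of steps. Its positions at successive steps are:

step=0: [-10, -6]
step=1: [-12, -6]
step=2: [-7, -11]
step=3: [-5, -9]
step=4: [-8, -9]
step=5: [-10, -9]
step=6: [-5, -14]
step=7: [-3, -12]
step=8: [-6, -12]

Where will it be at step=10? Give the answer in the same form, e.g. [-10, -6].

[-3, -17]

The moves between consecutive positions are [-2, +0], [+5, -5], [+2, +2], [-3, +0], [-2, +0], [+5, -5], [+2, +2], [-3, +0]; they repeat the 4-cycle [[-2, +0], [+5, -5], [+2, +2], [-3, +0]].
step 9: apply [-2, +0] → [-8, -12]
step 10: apply [+5, -5] → [-3, -17]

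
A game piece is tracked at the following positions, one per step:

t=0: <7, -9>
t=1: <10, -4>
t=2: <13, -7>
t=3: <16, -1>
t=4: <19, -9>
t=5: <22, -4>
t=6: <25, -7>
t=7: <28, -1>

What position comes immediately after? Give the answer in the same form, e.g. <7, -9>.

<31, -9>

The first coordinate changes by +3 each step, so at step 8 it is 7 + 8·(3) = 31.
The second coordinate repeats the cycle [-9, -4, -7, -1] with period 4; step 8 mod 4 = 0, giving -9.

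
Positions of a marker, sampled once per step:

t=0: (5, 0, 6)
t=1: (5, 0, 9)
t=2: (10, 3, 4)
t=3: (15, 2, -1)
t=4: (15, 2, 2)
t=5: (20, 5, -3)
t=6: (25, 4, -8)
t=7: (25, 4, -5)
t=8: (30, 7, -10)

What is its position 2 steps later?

The moves between consecutive positions are (+0, +0, +3), (+5, +3, -5), (+5, -1, -5), (+0, +0, +3), (+5, +3, -5), (+5, -1, -5), (+0, +0, +3), (+5, +3, -5); they repeat the 3-cycle [(+0, +0, +3), (+5, +3, -5), (+5, -1, -5)].
step 9: apply (+5, -1, -5) → (35, 6, -15)
step 10: apply (+0, +0, +3) → (35, 6, -12)

(35, 6, -12)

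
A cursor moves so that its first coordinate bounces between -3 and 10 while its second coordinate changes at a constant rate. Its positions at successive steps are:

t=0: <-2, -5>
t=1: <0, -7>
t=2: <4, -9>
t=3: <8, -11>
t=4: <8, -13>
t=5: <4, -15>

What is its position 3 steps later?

The first coordinate travels 4 per step and bounces off the walls at -3 and 10.
  step 6: 4 → 0
  step 7: 0 → -2
  step 8: -2 → 2
The second coordinate changes by -2 each step: at step 8 it is -21.

<2, -21>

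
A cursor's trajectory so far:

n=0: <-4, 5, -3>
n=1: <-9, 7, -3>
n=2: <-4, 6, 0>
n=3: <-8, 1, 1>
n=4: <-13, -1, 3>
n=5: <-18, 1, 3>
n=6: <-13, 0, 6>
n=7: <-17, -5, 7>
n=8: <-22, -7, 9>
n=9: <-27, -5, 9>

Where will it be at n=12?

<-31, -13, 15>

Step-to-step displacements: <-5, +2, +0>, <+5, -1, +3>, <-4, -5, +1>, <-5, -2, +2>, <-5, +2, +0>, <+5, -1, +3>, <-4, -5, +1>, <-5, -2, +2>, <-5, +2, +0> — a repeating cycle of length 4.
step 10: apply <+5, -1, +3> → <-22, -6, 12>
step 11: apply <-4, -5, +1> → <-26, -11, 13>
step 12: apply <-5, -2, +2> → <-31, -13, 15>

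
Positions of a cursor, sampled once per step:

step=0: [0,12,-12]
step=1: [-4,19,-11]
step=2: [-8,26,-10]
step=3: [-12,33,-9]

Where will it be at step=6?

[-24,54,-6]

Constant displacement of [-4,+7,+1] per step.
step 4: [-12,33,-9] + [-4,+7,+1] → [-16,40,-8]
step 5: [-16,40,-8] + [-4,+7,+1] → [-20,47,-7]
step 6: [-20,47,-7] + [-4,+7,+1] → [-24,54,-6]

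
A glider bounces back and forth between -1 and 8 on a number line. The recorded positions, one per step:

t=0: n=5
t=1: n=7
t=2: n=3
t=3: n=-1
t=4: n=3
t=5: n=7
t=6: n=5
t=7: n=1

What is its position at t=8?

n=1

The value travels 4 per step and bounces off the walls at -1 and 8.
  step 8: 1 → 1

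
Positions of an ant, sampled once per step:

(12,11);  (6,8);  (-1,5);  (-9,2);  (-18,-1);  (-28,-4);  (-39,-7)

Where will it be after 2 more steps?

First differences are (-6,-3), (-7,-3), (-8,-3), (-9,-3), (-10,-3), (-11,-3); their common second difference is (-1,+0) (constant acceleration).
step 7: (-39,-7) + (-12,-3) → (-51,-10)
step 8: (-51,-10) + (-13,-3) → (-64,-13)

(-64,-13)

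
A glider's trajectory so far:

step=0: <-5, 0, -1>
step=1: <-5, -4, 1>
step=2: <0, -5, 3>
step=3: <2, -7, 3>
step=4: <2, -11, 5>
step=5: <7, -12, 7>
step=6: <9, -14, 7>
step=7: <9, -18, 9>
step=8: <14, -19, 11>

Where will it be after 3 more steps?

Step-to-step displacements: <+0, -4, +2>, <+5, -1, +2>, <+2, -2, +0>, <+0, -4, +2>, <+5, -1, +2>, <+2, -2, +0>, <+0, -4, +2>, <+5, -1, +2> — a repeating cycle of length 3.
step 9: apply <+2, -2, +0> → <16, -21, 11>
step 10: apply <+0, -4, +2> → <16, -25, 13>
step 11: apply <+5, -1, +2> → <21, -26, 15>

<21, -26, 15>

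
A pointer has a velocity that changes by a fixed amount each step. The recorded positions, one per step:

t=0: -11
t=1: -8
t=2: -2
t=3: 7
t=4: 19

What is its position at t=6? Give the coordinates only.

First differences are +3, +6, +9, +12; their common second difference is +3 (constant acceleration).
step 5: 19 + 15 → 34
step 6: 34 + 18 → 52

52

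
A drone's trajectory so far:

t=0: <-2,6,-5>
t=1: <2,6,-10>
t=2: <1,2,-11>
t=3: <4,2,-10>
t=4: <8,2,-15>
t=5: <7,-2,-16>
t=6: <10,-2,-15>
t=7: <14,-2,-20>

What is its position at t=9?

The moves between consecutive positions are <+4,+0,-5>, <-1,-4,-1>, <+3,+0,+1>, <+4,+0,-5>, <-1,-4,-1>, <+3,+0,+1>, <+4,+0,-5>; they repeat the 3-cycle [<+4,+0,-5>, <-1,-4,-1>, <+3,+0,+1>].
step 8: apply <-1,-4,-1> → <13,-6,-21>
step 9: apply <+3,+0,+1> → <16,-6,-20>

<16,-6,-20>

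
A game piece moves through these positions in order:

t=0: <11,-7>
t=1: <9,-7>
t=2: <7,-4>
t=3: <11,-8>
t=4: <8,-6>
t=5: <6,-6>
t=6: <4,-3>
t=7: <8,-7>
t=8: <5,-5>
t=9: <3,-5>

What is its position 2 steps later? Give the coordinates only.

<5,-6>

Differencing gives <-2,+0>, <-2,+3>, <+4,-4>, <-3,+2>, <-2,+0>, <-2,+3>, <+4,-4>, <-3,+2>, <-2,+0>. This is the pattern <-2,+0>, <-2,+3>, <+4,-4>, <-3,+2> repeated.
step 10: apply <-2,+3> → <1,-2>
step 11: apply <+4,-4> → <5,-6>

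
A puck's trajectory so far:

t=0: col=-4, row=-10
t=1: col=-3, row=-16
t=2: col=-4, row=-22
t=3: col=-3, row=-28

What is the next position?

col=-4, row=-34

Col: cycles through -4, -3 every 2 steps. Step 4 lands at position 0 of the cycle → -4.
Row: linear, -6 per step → -34 at step 4.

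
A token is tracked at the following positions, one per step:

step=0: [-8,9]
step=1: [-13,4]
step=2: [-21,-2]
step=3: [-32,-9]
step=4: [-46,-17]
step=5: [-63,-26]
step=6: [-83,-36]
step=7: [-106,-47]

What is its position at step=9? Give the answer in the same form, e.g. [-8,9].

[-161,-72]

Successive displacements: [-5,-5], [-8,-6], [-11,-7], [-14,-8], [-17,-9], [-20,-10], [-23,-11] — each changes by [-3,-1].
step 8: [-106,-47] + [-26,-12] → [-132,-59]
step 9: [-132,-59] + [-29,-13] → [-161,-72]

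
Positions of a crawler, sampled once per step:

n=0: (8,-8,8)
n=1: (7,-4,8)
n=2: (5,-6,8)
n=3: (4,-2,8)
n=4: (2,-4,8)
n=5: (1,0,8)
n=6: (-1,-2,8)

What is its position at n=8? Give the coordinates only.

(-4,0,8)

Differencing gives (-1,+4,+0), (-2,-2,+0), (-1,+4,+0), (-2,-2,+0), (-1,+4,+0), (-2,-2,+0). This is the pattern (-1,+4,+0), (-2,-2,+0) repeated.
step 7: apply (-1,+4,+0) → (-2,2,8)
step 8: apply (-2,-2,+0) → (-4,0,8)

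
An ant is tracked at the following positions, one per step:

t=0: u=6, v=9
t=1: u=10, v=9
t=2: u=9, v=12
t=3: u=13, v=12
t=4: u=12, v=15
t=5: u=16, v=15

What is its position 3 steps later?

u=18, v=21

Step-to-step displacements: (+4,+0), (-1,+3), (+4,+0), (-1,+3), (+4,+0) — a repeating cycle of length 2.
step 6: apply (-1,+3) → u=15, v=18
step 7: apply (+4,+0) → u=19, v=18
step 8: apply (-1,+3) → u=18, v=21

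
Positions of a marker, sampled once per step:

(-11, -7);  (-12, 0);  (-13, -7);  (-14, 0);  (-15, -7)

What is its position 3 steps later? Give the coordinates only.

(-18, 0)

First: linear, -1 per step → -18 at step 7.
Second: cycles through -7, 0 every 2 steps. Step 7 lands at position 1 of the cycle → 0.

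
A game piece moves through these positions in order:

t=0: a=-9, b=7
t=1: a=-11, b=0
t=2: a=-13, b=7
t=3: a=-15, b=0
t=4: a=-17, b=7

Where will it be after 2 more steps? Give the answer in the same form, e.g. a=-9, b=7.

The a coordinate changes by -2 each step, so at step 6 it is -9 + 6·(-2) = -21.
The b coordinate repeats the cycle [7, 0] with period 2; step 6 mod 2 = 0, giving 7.

a=-21, b=7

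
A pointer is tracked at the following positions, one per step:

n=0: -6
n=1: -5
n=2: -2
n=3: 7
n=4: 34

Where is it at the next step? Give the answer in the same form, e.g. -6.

Consecutive displacements +1, +3, +9, +27 scale by a factor of 3 each step.
step 5: 34 + 81 → 115

115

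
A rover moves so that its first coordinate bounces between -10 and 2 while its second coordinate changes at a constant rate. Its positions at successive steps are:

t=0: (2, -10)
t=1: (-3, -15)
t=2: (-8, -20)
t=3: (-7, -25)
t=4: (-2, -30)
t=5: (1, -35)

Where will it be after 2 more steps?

(-9, -45)

The first coordinate travels 5 per step and bounces off the walls at -10 and 2.
  step 6: 1 → -4
  step 7: -4 → -9
The second coordinate changes by -5 each step: at step 7 it is -45.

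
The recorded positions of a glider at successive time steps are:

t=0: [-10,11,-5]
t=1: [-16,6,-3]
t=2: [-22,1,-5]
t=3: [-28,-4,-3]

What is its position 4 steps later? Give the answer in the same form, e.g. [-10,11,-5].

[-52,-24,-3]

First: linear, -6 per step → -52 at step 7.
Second: linear, -5 per step → -24 at step 7.
Third: cycles through -5, -3 every 2 steps. Step 7 lands at position 1 of the cycle → -3.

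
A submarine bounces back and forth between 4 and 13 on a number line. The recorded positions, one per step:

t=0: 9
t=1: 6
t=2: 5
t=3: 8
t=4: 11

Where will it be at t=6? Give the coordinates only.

9

The value travels 3 per step and bounces off the walls at 4 and 13.
  step 5: 11 → 12
  step 6: 12 → 9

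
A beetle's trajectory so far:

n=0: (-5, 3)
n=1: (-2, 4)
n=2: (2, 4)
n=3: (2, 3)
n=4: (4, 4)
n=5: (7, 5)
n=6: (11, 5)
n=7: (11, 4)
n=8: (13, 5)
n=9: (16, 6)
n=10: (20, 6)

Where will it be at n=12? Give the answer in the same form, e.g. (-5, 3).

Differencing gives (+3, +1), (+4, +0), (+0, -1), (+2, +1), (+3, +1), (+4, +0), (+0, -1), (+2, +1), (+3, +1), (+4, +0). This is the pattern (+3, +1), (+4, +0), (+0, -1), (+2, +1) repeated.
step 11: apply (+0, -1) → (20, 5)
step 12: apply (+2, +1) → (22, 6)

(22, 6)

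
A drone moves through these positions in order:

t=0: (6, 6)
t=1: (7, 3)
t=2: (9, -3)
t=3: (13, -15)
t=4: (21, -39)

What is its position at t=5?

(37, -87)

Step-to-step displacements: (+1, -3), (+2, -6), (+4, -12), (+8, -24); each is 2× the previous.
step 5: (21, -39) + (+16, -48) → (37, -87)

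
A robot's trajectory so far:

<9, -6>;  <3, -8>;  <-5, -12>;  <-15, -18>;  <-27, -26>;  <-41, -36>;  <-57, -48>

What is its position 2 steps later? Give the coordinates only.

<-95, -78>

First differences are <-6, -2>, <-8, -4>, <-10, -6>, <-12, -8>, <-14, -10>, <-16, -12>; their common second difference is <-2, -2> (constant acceleration).
step 7: <-57, -48> + <-18, -14> → <-75, -62>
step 8: <-75, -62> + <-20, -16> → <-95, -78>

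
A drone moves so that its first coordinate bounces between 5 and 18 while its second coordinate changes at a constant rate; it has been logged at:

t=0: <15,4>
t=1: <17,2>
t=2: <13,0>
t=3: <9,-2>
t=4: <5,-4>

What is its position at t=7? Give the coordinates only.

The first coordinate reflects between 5 and 18, moving 4 per step.
  step 5: 5 → 9
  step 6: 9 → 13
  step 7: 13 → 17
The second coordinate changes by -2 each step: at step 7 it is -10.

<17,-10>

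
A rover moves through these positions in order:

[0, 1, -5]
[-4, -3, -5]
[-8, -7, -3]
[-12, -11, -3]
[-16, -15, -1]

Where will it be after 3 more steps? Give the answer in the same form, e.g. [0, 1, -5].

[-28, -27, 1]

Step-to-step displacements: [-4, -4, +0], [-4, -4, +2], [-4, -4, +0], [-4, -4, +2] — a repeating cycle of length 2.
step 5: apply [-4, -4, +0] → [-20, -19, -1]
step 6: apply [-4, -4, +2] → [-24, -23, 1]
step 7: apply [-4, -4, +0] → [-28, -27, 1]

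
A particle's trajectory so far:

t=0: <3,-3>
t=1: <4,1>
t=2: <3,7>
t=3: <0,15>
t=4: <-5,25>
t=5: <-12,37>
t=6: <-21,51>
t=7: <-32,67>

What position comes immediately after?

First differences are <+1,+4>, <-1,+6>, <-3,+8>, <-5,+10>, <-7,+12>, <-9,+14>, <-11,+16>; their common second difference is <-2,+2> (constant acceleration).
step 8: <-32,67> + <-13,+18> → <-45,85>

<-45,85>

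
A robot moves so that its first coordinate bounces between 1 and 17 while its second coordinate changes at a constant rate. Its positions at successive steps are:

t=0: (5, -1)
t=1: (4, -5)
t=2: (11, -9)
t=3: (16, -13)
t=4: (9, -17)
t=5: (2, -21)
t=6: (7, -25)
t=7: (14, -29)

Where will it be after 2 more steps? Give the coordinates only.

The first coordinate reflects between 1 and 17, moving 7 per step.
  step 8: 14 → 13
  step 9: 13 → 6
The second coordinate changes by -4 each step: at step 9 it is -37.

(6, -37)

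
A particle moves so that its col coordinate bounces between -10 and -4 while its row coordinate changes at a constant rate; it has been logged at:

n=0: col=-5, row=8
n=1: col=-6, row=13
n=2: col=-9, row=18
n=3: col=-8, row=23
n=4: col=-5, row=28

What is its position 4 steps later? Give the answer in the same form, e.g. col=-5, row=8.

col=-5, row=48

The col coordinate reflects between -10 and -4, moving 3 per step.
  step 5: -5 → -6
  step 6: -6 → -9
  step 7: -9 → -8
  step 8: -8 → -5
The row coordinate changes by +5 each step: at step 8 it is 48.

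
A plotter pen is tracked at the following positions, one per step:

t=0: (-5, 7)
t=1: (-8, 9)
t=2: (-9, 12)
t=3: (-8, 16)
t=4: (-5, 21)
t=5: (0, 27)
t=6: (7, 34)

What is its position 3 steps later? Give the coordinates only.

(40, 61)

First differences are (-3, +2), (-1, +3), (+1, +4), (+3, +5), (+5, +6), (+7, +7); their common second difference is (+2, +1) (constant acceleration).
step 7: (7, 34) + (+9, +8) → (16, 42)
step 8: (16, 42) + (+11, +9) → (27, 51)
step 9: (27, 51) + (+13, +10) → (40, 61)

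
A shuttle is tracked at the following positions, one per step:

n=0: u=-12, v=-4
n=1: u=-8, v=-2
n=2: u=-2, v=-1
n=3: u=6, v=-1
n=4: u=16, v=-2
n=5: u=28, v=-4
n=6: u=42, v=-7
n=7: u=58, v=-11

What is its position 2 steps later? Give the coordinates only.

u=96, v=-22

Taking differences between consecutive positions: (+4, +2), (+6, +1), (+8, +0), (+10, -1), (+12, -2), (+14, -3), (+16, -4). These grow by (+2, -1) each step.
step 8: u=58, v=-11 + (+18, -5) → u=76, v=-16
step 9: u=76, v=-16 + (+20, -6) → u=96, v=-22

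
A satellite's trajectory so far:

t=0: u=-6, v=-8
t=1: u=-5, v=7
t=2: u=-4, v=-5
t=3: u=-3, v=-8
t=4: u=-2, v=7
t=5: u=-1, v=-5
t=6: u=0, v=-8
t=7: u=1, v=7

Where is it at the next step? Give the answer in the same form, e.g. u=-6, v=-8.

The u coordinate changes by +1 each step, so at step 8 it is -6 + 8·(1) = 2.
The v coordinate repeats the cycle [-8, 7, -5] with period 3; step 8 mod 3 = 2, giving -5.

u=2, v=-5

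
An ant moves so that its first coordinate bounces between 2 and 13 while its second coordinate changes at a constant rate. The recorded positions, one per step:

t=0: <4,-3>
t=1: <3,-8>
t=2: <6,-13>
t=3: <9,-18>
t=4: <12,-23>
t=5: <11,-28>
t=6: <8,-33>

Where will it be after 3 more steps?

The first coordinate travels 3 per step and bounces off the walls at 2 and 13.
  step 7: 8 → 5
  step 8: 5 → 2
  step 9: 2 → 5
The second coordinate changes by -5 each step: at step 9 it is -48.

<5,-48>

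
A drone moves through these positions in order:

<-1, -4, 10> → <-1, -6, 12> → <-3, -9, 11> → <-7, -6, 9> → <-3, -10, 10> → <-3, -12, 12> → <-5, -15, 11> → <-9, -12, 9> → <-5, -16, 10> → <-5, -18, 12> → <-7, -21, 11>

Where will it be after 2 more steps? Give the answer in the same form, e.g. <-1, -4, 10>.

<-7, -22, 10>

The moves between consecutive positions are <+0, -2, +2>, <-2, -3, -1>, <-4, +3, -2>, <+4, -4, +1>, <+0, -2, +2>, <-2, -3, -1>, <-4, +3, -2>, <+4, -4, +1>, <+0, -2, +2>, <-2, -3, -1>; they repeat the 4-cycle [<+0, -2, +2>, <-2, -3, -1>, <-4, +3, -2>, <+4, -4, +1>].
step 11: apply <-4, +3, -2> → <-11, -18, 9>
step 12: apply <+4, -4, +1> → <-7, -22, 10>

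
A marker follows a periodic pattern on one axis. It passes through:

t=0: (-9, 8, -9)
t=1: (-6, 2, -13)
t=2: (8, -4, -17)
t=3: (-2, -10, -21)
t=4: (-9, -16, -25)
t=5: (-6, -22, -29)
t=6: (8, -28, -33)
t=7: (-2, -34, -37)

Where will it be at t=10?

First: cycles through -9, -6, 8, -2 every 4 steps. Step 10 lands at position 2 of the cycle → 8.
Second: linear, -6 per step → -52 at step 10.
Third: linear, -4 per step → -49 at step 10.

(8, -52, -49)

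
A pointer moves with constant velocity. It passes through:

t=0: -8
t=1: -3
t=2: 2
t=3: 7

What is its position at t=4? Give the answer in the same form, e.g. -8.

12

The position changes by +5 every step.
step 4: 7 + 5 → 12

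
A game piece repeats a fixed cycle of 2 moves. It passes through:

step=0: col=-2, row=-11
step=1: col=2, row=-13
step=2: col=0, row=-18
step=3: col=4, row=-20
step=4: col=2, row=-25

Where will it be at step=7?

col=8, row=-34

Differencing gives (+4, -2), (-2, -5), (+4, -2), (-2, -5). This is the pattern (+4, -2), (-2, -5) repeated.
step 5: apply (+4, -2) → col=6, row=-27
step 6: apply (-2, -5) → col=4, row=-32
step 7: apply (+4, -2) → col=8, row=-34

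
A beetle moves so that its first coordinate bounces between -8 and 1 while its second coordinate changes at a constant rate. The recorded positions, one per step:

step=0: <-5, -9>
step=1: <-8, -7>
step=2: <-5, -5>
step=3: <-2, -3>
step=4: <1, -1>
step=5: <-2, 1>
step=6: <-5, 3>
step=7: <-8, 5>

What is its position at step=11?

The first coordinate reflects between -8 and 1, moving 3 per step.
  step 8: -8 → -5
  step 9: -5 → -2
  step 10: -2 → 1
  step 11: 1 → -2
The second coordinate changes by +2 each step: at step 11 it is 13.

<-2, 13>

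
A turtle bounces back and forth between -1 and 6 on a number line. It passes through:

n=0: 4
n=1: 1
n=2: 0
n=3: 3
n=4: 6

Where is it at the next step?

3

The value travels 3 per step and bounces off the walls at -1 and 6.
  step 5: 6 → 3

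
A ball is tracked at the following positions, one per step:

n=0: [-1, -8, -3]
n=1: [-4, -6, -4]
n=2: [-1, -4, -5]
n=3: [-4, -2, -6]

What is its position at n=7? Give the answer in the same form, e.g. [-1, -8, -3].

The first coordinate repeats the cycle [-1, -4] with period 2; step 7 mod 2 = 1, giving -4.
The second coordinate changes by +2 each step, so at step 7 it is -8 + 7·(2) = 6.
The third coordinate changes by -1 each step, so at step 7 it is -3 + 7·(-1) = -10.

[-4, 6, -10]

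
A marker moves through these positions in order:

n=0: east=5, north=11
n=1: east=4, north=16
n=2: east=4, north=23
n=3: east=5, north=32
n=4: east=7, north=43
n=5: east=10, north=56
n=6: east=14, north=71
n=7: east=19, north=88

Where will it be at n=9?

east=32, north=128

Taking differences between consecutive positions: (-1,+5), (+0,+7), (+1,+9), (+2,+11), (+3,+13), (+4,+15), (+5,+17). These grow by (+1,+2) each step.
step 8: east=19, north=88 + (+6,+19) → east=25, north=107
step 9: east=25, north=107 + (+7,+21) → east=32, north=128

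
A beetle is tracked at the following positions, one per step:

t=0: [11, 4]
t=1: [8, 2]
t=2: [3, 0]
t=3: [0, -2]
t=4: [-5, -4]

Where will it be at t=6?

The moves between consecutive positions are [-3, -2], [-5, -2], [-3, -2], [-5, -2]; they repeat the 2-cycle [[-3, -2], [-5, -2]].
step 5: apply [-3, -2] → [-8, -6]
step 6: apply [-5, -2] → [-13, -8]

[-13, -8]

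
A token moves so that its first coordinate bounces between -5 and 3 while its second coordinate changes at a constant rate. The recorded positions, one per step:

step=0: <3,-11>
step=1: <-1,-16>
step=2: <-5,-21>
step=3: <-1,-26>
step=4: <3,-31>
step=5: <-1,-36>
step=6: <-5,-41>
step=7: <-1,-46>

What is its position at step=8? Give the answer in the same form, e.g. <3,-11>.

<3,-51>

The first coordinate reflects between -5 and 3, moving 4 per step.
  step 8: -1 → 3
The second coordinate changes by -5 each step: at step 8 it is -51.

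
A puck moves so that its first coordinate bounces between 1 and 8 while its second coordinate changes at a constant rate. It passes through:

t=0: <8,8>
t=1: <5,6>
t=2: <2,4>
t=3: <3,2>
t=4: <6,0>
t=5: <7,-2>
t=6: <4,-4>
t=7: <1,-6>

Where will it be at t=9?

<7,-10>

The first coordinate reflects between 1 and 8, moving 3 per step.
  step 8: 1 → 4
  step 9: 4 → 7
The second coordinate changes by -2 each step: at step 9 it is -10.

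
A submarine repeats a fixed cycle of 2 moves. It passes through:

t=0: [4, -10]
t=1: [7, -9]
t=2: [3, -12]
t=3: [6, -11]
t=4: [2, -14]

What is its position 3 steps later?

[4, -15]

Step-to-step displacements: [+3, +1], [-4, -3], [+3, +1], [-4, -3] — a repeating cycle of length 2.
step 5: apply [+3, +1] → [5, -13]
step 6: apply [-4, -3] → [1, -16]
step 7: apply [+3, +1] → [4, -15]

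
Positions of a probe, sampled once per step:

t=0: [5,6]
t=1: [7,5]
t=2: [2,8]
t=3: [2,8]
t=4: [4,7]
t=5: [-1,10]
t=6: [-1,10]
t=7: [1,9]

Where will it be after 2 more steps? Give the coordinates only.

[-4,12]

Step-to-step displacements: [+2,-1], [-5,+3], [+0,+0], [+2,-1], [-5,+3], [+0,+0], [+2,-1] — a repeating cycle of length 3.
step 8: apply [-5,+3] → [-4,12]
step 9: apply [+0,+0] → [-4,12]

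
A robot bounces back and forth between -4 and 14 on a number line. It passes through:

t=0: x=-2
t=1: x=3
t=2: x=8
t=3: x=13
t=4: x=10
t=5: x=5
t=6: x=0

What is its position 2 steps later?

x=2

The value travels 5 per step and bounces off the walls at -4 and 14.
  step 7: 0 → -3
  step 8: -3 → 2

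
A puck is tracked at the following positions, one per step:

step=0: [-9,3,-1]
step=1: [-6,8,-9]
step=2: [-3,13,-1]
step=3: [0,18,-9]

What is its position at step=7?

The first coordinate changes by +3 each step, so at step 7 it is -9 + 7·(3) = 12.
The second coordinate changes by +5 each step, so at step 7 it is 3 + 7·(5) = 38.
The third coordinate repeats the cycle [-1, -9] with period 2; step 7 mod 2 = 1, giving -9.

[12,38,-9]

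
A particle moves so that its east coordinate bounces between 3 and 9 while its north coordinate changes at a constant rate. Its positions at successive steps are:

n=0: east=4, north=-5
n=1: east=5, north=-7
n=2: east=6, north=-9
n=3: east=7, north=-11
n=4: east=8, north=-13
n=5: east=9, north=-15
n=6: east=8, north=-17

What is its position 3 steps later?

east=5, north=-23

The east coordinate travels 1 per step and bounces off the walls at 3 and 9.
  step 7: 8 → 7
  step 8: 7 → 6
  step 9: 6 → 5
The north coordinate changes by -2 each step: at step 9 it is -23.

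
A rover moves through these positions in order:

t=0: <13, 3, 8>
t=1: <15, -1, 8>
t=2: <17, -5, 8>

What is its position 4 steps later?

<25, -21, 8>

The position changes by <+2, -4, +0> every step.
step 3: <17, -5, 8> + <+2, -4, +0> → <19, -9, 8>
step 4: <19, -9, 8> + <+2, -4, +0> → <21, -13, 8>
step 5: <21, -13, 8> + <+2, -4, +0> → <23, -17, 8>
step 6: <23, -17, 8> + <+2, -4, +0> → <25, -21, 8>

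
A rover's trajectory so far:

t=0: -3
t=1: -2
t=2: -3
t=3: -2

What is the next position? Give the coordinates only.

-3

The jumps are +1, -1, +1 — a geometric progression with ratio -1.
step 4: -2 − 1 → -3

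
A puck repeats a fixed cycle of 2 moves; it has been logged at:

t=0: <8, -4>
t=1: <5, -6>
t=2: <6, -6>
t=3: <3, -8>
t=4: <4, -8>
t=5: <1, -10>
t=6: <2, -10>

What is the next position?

Step-to-step displacements: <-3, -2>, <+1, +0>, <-3, -2>, <+1, +0>, <-3, -2>, <+1, +0> — a repeating cycle of length 2.
step 7: apply <-3, -2> → <-1, -12>

<-1, -12>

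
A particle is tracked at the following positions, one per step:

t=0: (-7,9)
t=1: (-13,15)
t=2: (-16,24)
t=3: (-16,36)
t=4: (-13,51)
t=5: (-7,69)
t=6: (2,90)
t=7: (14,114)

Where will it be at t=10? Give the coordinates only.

Taking differences between consecutive positions: (-6,+6), (-3,+9), (+0,+12), (+3,+15), (+6,+18), (+9,+21), (+12,+24). These grow by (+3,+3) each step.
step 8: (14,114) + (+15,+27) → (29,141)
step 9: (29,141) + (+18,+30) → (47,171)
step 10: (47,171) + (+21,+33) → (68,204)

(68,204)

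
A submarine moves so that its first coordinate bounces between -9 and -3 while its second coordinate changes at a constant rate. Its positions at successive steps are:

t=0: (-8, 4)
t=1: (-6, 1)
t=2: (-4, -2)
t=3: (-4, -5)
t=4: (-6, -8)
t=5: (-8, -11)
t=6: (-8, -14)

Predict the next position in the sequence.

(-6, -17)

The first coordinate travels 2 per step and bounces off the walls at -9 and -3.
  step 7: -8 → -6
The second coordinate changes by -3 each step: at step 7 it is -17.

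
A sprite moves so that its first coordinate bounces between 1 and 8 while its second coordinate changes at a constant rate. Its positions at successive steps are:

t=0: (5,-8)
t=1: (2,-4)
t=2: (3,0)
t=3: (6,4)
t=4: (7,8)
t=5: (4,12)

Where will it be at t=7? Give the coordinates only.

The first coordinate reflects between 1 and 8, moving 3 per step.
  step 6: 4 → 1
  step 7: 1 → 4
The second coordinate changes by +4 each step: at step 7 it is 20.

(4,20)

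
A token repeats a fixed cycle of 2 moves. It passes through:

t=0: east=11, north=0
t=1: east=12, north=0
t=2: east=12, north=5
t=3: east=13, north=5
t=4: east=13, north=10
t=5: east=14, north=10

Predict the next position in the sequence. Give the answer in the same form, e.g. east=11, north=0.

east=14, north=15

Step-to-step displacements: (+1, +0), (+0, +5), (+1, +0), (+0, +5), (+1, +0) — a repeating cycle of length 2.
step 6: apply (+0, +5) → east=14, north=15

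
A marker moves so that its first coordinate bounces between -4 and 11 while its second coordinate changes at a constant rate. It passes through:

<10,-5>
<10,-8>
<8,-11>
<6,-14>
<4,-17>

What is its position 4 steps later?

The first coordinate travels 2 per step and bounces off the walls at -4 and 11.
  step 5: 4 → 2
  step 6: 2 → 0
  step 7: 0 → -2
  step 8: -2 → -4
The second coordinate changes by -3 each step: at step 8 it is -29.

<-4,-29>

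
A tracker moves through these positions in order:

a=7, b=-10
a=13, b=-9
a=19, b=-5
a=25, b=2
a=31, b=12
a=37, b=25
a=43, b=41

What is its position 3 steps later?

a=61, b=107

Taking differences between consecutive positions: (+6, +1), (+6, +4), (+6, +7), (+6, +10), (+6, +13), (+6, +16). These grow by (+0, +3) each step.
step 7: a=43, b=41 + (+6, +19) → a=49, b=60
step 8: a=49, b=60 + (+6, +22) → a=55, b=82
step 9: a=55, b=82 + (+6, +25) → a=61, b=107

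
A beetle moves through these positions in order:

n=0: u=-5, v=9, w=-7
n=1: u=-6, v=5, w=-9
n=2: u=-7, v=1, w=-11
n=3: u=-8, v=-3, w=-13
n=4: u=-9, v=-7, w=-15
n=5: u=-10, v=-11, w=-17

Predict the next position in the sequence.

u=-11, v=-15, w=-19

Constant displacement of (-1, -4, -2) per step.
step 6: u=-10, v=-11, w=-17 + (-1, -4, -2) → u=-11, v=-15, w=-19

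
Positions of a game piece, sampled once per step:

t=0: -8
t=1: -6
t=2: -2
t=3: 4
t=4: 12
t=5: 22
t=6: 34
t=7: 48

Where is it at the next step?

64

Taking differences between consecutive positions: +2, +4, +6, +8, +10, +12, +14. These grow by +2 each step.
step 8: 48 + 16 → 64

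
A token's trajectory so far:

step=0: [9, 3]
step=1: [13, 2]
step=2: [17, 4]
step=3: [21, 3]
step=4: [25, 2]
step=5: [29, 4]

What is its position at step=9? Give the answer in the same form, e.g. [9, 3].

The first coordinate changes by +4 each step, so at step 9 it is 9 + 9·(4) = 45.
The second coordinate repeats the cycle [3, 2, 4] with period 3; step 9 mod 3 = 0, giving 3.

[45, 3]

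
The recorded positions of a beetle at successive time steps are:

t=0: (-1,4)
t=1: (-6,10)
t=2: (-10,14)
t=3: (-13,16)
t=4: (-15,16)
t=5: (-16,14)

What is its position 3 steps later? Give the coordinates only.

First differences are (-5,+6), (-4,+4), (-3,+2), (-2,+0), (-1,-2); their common second difference is (+1,-2) (constant acceleration).
step 6: (-16,14) + (+0,-4) → (-16,10)
step 7: (-16,10) + (+1,-6) → (-15,4)
step 8: (-15,4) + (+2,-8) → (-13,-4)

(-13,-4)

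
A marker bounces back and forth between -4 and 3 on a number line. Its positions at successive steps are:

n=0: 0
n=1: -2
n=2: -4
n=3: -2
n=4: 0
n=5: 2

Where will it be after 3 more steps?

The value travels 2 per step and bounces off the walls at -4 and 3.
  step 6: 2 → 2
  step 7: 2 → 0
  step 8: 0 → -2

-2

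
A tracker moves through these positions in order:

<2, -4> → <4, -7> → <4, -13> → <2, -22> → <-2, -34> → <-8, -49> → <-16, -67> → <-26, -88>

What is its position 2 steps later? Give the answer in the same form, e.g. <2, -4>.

Taking differences between consecutive positions: <+2, -3>, <+0, -6>, <-2, -9>, <-4, -12>, <-6, -15>, <-8, -18>, <-10, -21>. These grow by <-2, -3> each step.
step 8: <-26, -88> + <-12, -24> → <-38, -112>
step 9: <-38, -112> + <-14, -27> → <-52, -139>

<-52, -139>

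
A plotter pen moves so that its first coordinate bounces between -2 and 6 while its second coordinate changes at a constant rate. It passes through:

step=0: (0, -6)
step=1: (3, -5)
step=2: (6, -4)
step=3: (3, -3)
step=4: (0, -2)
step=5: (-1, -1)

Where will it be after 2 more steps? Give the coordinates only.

The first coordinate reflects between -2 and 6, moving 3 per step.
  step 6: -1 → 2
  step 7: 2 → 5
The second coordinate changes by +1 each step: at step 7 it is 1.

(5, 1)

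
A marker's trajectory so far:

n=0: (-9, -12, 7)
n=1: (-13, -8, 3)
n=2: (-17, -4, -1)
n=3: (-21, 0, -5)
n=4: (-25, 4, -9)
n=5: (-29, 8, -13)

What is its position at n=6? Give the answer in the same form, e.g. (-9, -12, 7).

Each step adds (-4, +4, -4) to the position.
step 6: (-29, 8, -13) + (-4, +4, -4) → (-33, 12, -17)

(-33, 12, -17)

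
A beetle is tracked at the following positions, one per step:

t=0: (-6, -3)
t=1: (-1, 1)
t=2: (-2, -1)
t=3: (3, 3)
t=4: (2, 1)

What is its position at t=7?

Differencing gives (+5, +4), (-1, -2), (+5, +4), (-1, -2). This is the pattern (+5, +4), (-1, -2) repeated.
step 5: apply (+5, +4) → (7, 5)
step 6: apply (-1, -2) → (6, 3)
step 7: apply (+5, +4) → (11, 7)

(11, 7)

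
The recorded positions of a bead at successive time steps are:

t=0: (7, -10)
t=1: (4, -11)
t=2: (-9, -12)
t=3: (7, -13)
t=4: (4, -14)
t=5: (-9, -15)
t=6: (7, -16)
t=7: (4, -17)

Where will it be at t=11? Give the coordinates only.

The first coordinate repeats the cycle [7, 4, -9] with period 3; step 11 mod 3 = 2, giving -9.
The second coordinate changes by -1 each step, so at step 11 it is -10 + 11·(-1) = -21.

(-9, -21)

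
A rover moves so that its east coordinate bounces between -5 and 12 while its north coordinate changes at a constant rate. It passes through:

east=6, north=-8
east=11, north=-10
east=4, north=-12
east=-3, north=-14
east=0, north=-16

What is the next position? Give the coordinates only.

The east coordinate reflects between -5 and 12, moving 7 per step.
  step 5: 0 → 7
The north coordinate changes by -2 each step: at step 5 it is -18.

east=7, north=-18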